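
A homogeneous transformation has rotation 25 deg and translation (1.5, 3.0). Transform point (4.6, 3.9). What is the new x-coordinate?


x' = cos(theta)*px - sin(theta)*py + tx
= 0.9063*4.6 - 0.4226*3.9 + 1.5
= 4.0208


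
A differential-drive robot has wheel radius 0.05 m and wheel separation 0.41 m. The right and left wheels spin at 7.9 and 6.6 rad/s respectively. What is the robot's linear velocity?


vR = r*wR = 0.05*7.9 = 0.395 m/s
vL = r*wL = 0.05*6.6 = 0.33 m/s
v = (vR+vL)/2 = 0.3625 m/s
omega = (vR-vL)/L = 0.1585 rad/s
linear velocity = 0.3625 m/s


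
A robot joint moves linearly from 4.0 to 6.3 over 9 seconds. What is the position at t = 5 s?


s = t/T = 5/9 = 0.5556
p(t) = p0 + (pf-p0)*s
= 4.0 + (6.3 - 4.0) * 0.5556
= 5.2778


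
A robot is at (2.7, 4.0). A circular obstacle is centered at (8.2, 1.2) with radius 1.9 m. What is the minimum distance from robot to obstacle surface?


center_dist = sqrt((2.7-8.2)^2 + (4.0-1.2)^2)
= sqrt(30.25 + 7.84)
= 6.1717
min_dist = center_dist - radius = 6.1717 - 1.9 = 4.2717 m


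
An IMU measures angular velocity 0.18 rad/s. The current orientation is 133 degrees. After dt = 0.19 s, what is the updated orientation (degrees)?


delta_theta = w * dt = 0.18 * 0.19 = 0.0342 rad
= 1.9595 deg
theta_new = 133 + 1.9595 = 134.9595 deg


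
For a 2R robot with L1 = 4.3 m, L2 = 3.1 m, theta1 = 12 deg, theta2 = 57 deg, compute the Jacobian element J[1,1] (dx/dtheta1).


J[1,1] = -L1*sin(t1) - L2*sin(t1+t2)
= -4.3*sin(12) - 3.1*sin(69)
= -3.7881


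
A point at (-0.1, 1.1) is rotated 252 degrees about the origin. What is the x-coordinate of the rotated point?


x' = x*cos(theta) - y*sin(theta)
cos(252 deg) = -0.309, sin(252 deg) = -0.9511
x' = -0.1 * -0.309 - 1.1 * -0.9511
= 0.0309 - -1.0462
= 1.0771


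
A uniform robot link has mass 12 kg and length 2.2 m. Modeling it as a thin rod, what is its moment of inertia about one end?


I = (1/3) * m * L^2
= (1/3) * 12 * 2.2^2
= 0.333333 * 12 * 4.84
= 19.36 kg*m^2


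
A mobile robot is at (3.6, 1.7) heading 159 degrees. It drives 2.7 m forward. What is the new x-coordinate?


x_new = x0 + d*cos(theta)
= 3.6 + 2.7*cos(159)
= 3.6 + -2.5207
= 1.0793


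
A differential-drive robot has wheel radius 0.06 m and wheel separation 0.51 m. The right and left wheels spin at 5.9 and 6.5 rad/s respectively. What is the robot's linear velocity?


vR = r*wR = 0.06*5.9 = 0.354 m/s
vL = r*wL = 0.06*6.5 = 0.39 m/s
v = (vR+vL)/2 = 0.372 m/s
omega = (vR-vL)/L = -0.0706 rad/s
linear velocity = 0.372 m/s


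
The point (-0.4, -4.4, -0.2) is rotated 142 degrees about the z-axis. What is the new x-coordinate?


Rotation about z-axis: x' = x*cos(theta) - y*sin(theta)
= -0.4 * -0.788 - -4.4 * 0.6157
= 3.0241


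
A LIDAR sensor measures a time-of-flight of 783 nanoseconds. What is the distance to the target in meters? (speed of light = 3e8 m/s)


tof = 783 ns = 7.83e-07 s
dist = c * tof / 2
= 3e8 * 7.83e-07 / 2
= 117.45 m


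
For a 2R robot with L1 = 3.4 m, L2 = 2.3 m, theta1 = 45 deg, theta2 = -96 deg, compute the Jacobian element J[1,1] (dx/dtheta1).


J[1,1] = -L1*sin(t1) - L2*sin(t1+t2)
= -3.4*sin(45) - 2.3*sin(-51)
= -0.6167


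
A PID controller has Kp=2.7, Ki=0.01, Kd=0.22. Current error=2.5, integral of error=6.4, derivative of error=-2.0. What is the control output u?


u = Kp*e + Ki*int(e) + Kd*de/dt
= 2.7*2.5 + 0.01*6.4 + 0.22*(-2.0)
= 6.75 + 0.064 + -0.44
= 6.374


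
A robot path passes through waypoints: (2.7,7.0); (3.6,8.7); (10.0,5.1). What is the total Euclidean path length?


Segment lengths:
  seg1 = sqrt((0.9)^2 + (1.7)^2) = 1.9235
  seg2 = sqrt((6.4)^2 + (-3.6)^2) = 7.343
Total = 9.2666


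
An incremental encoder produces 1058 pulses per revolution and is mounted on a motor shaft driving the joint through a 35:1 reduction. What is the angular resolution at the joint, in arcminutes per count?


counts per rev = 1058
effective counts at joint = 1058 * 35 = 37030
resolution = 360*60 / 37030
= 0.5833 arcmin/count


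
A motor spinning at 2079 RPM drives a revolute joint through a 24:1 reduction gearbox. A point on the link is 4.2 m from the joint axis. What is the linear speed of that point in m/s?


omega_motor = 2079 * 2*pi/60 = 217.7124 rad/s
omega_joint = omega_motor / 24 = 9.0713 rad/s
v = omega_joint * r = 9.0713 * 4.2
= 38.0997 m/s


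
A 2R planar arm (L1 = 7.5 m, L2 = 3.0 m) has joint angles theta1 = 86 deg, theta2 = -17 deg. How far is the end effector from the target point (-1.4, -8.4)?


End effector via forward kinematics:
x = L1*cos(t1) + L2*cos(t1+t2) = 1.5983
y = L1*sin(t1) + L2*sin(t1+t2) = 10.2825
Distance to target:
d = sqrt((-1.4 - 1.5983)^2 + (-8.4 - 10.2825)^2)
= sqrt(8.9897 + 349.0347)
= 18.9215 m


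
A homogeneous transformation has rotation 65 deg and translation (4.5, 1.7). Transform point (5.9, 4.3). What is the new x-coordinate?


x' = cos(theta)*px - sin(theta)*py + tx
= 0.4226*5.9 - 0.9063*4.3 + 4.5
= 3.0963


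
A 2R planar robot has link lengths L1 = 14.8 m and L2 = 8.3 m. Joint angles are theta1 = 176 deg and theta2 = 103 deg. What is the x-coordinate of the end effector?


Convert angles to radians: theta1 = 3.0718, theta2 = 1.7977
x = L1*cos(theta1) + L2*cos(theta1+theta2)
x = -14.7639 + 1.2984
x = -13.4655


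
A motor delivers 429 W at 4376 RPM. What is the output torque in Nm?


omega = 4376 * 2*pi/60 = 458.2536 rad/s
tau = P / omega = 429 / 458.2536
= 0.9362 Nm


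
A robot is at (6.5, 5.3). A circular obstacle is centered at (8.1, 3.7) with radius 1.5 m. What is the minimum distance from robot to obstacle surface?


center_dist = sqrt((6.5-8.1)^2 + (5.3-3.7)^2)
= sqrt(2.56 + 2.56)
= 2.2627
min_dist = center_dist - radius = 2.2627 - 1.5 = 0.7627 m


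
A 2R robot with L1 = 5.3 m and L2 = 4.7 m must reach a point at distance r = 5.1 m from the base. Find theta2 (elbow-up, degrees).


cos(theta2) = (r^2 - L1^2 - L2^2) / (2*L1*L2)
cos(theta2) = (26.01 - 28.09 - 22.09) / 49.82
cos(theta2) = -0.485147
theta2 = 119.0221 degrees


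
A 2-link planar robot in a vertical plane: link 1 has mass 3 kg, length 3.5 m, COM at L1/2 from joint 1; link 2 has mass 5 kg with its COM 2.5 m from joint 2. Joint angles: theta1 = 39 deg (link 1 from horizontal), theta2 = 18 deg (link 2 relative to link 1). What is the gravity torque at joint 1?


Horizontal distance from joint 1 to link-1 COM:
  x_c1 = (L1/2)*cos(t1) = 1.75 * 0.7771 = 1.36 m
Horizontal distance from joint 1 to link-2 COM:
  x_c2 = L1*cos(t1) + Lc2*cos(t1+t2)
       = 3.5*0.7771 + 2.5*0.5446 = 4.0816 m
tau1 = m1*g*x_c1 + m2*g*x_c2
     = 3*9.81*1.36 + 5*9.81*4.0816
     = 40.025 + 200.2029
     = 240.2279 Nm


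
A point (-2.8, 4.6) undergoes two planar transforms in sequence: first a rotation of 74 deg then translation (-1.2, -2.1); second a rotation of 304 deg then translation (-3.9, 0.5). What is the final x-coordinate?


After transform 1:
x1 = cos(74)*-2.8 - sin(74)*4.6 + -1.2 = -6.3936
y1 = sin(74)*-2.8 + cos(74)*4.6 + -2.1 = -3.5236
After transform 2:
x2 = cos(304)*-6.3936 - sin(304)*-3.5236 + -3.9
= -10.3964


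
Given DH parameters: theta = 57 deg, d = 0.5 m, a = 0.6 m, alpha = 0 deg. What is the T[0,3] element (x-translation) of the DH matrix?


T[0,3] = a * cos(theta)
= 0.6 * cos(57 deg)
= 0.6 * 0.5446
= 0.3268


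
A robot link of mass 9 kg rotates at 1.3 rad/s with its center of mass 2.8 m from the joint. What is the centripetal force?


F = m * omega^2 * r
= 9 * 1.3^2 * 2.8
= 9 * 1.69 * 2.8
= 42.588 N


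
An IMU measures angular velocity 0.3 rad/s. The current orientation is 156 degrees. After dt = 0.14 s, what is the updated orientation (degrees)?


delta_theta = w * dt = 0.3 * 0.14 = 0.042 rad
= 2.4064 deg
theta_new = 156 + 2.4064 = 158.4064 deg


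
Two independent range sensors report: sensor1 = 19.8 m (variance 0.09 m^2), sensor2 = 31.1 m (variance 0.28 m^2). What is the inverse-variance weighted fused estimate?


w1 = (1/var1) / (1/var1 + 1/var2)
   = 11.1111 / (11.1111 + 3.5714) = 0.7568
w2 = 1 - w1 = 0.2432
fused = w1*s1 + w2*s2 = 14.9838 + 7.5649
= 22.5486 m


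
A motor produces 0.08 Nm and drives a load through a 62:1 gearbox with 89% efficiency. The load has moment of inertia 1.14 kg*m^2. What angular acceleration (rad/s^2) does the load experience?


tau_out = tau_motor * N * eta
= 0.08 * 62 * 0.89 = 4.4144 Nm
alpha = tau_out / I = 4.4144 / 1.14
= 3.8723 rad/s^2


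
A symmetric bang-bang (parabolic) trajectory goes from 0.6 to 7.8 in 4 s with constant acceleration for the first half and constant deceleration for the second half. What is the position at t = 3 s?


Symmetric rest-to-rest: each phase covers (pf-p0)/2 in time T/2. 0.5*a*(T/2)^2 = (pf-p0)/2 => a = 4*(pf-p0)/T^2
a = 4*(7.8-0.6)/4^2 = 1.8
t = 3 is in the deceleration phase (t > T/2).
p = pf - 0.5*a*(T-t)^2 = 7.8 - 0.5*1.8*1^2
= 6.9


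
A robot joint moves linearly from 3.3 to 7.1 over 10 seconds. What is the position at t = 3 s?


s = t/T = 3/10 = 0.3
p(t) = p0 + (pf-p0)*s
= 3.3 + (7.1 - 3.3) * 0.3
= 4.44


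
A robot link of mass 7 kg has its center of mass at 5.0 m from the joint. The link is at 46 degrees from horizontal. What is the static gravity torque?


tau = m*g*L*cos(angle)
= 7 * 9.81 * 5.0 * cos(46 deg)
= 7 * 9.81 * 5.0 * 0.6947
= 238.511 Nm


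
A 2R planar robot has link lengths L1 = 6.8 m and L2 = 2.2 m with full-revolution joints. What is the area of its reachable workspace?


r_max = L1 + L2 = 9.0 m
r_min = |L1 - L2| = 4.6 m
Area = pi*(r_max^2 - r_min^2)
= pi*(81.0 - 21.16)
= pi * 59.84
= 187.9929 m^2


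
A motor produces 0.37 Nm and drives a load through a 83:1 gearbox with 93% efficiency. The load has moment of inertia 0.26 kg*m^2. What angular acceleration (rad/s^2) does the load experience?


tau_out = tau_motor * N * eta
= 0.37 * 83 * 0.93 = 28.5603 Nm
alpha = tau_out / I = 28.5603 / 0.26
= 109.8473 rad/s^2


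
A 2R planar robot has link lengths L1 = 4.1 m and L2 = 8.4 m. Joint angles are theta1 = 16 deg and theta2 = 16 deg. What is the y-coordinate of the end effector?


Convert angles to radians: theta1 = 0.2793, theta2 = 0.2793
y = L1*sin(theta1) + L2*sin(theta1+theta2)
y = 1.1301 + 4.4513
y = 5.5814


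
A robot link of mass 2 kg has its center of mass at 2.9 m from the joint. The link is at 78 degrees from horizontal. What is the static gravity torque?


tau = m*g*L*cos(angle)
= 2 * 9.81 * 2.9 * cos(78 deg)
= 2 * 9.81 * 2.9 * 0.2079
= 11.8298 Nm


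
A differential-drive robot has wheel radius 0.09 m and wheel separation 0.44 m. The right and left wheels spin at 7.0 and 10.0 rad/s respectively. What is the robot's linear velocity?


vR = r*wR = 0.09*7.0 = 0.63 m/s
vL = r*wL = 0.09*10.0 = 0.9 m/s
v = (vR+vL)/2 = 0.765 m/s
omega = (vR-vL)/L = -0.6136 rad/s
linear velocity = 0.765 m/s


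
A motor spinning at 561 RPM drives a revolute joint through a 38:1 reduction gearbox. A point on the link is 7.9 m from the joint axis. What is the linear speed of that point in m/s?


omega_motor = 561 * 2*pi/60 = 58.7478 rad/s
omega_joint = omega_motor / 38 = 1.546 rad/s
v = omega_joint * r = 1.546 * 7.9
= 12.2134 m/s


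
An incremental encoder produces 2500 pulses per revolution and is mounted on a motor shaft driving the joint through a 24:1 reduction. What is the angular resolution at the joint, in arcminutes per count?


counts per rev = 2500
effective counts at joint = 2500 * 24 = 60000
resolution = 360*60 / 60000
= 0.36 arcmin/count


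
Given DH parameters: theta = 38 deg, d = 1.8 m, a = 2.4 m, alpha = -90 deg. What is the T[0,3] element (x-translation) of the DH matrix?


T[0,3] = a * cos(theta)
= 2.4 * cos(38 deg)
= 2.4 * 0.788
= 1.8912


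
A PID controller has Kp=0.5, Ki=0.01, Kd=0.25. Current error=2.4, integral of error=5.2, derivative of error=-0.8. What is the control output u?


u = Kp*e + Ki*int(e) + Kd*de/dt
= 0.5*2.4 + 0.01*5.2 + 0.25*(-0.8)
= 1.2 + 0.052 + -0.2
= 1.052


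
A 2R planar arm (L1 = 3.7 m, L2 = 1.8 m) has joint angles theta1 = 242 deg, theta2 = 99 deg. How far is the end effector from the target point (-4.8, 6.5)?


End effector via forward kinematics:
x = L1*cos(t1) + L2*cos(t1+t2) = -0.0351
y = L1*sin(t1) + L2*sin(t1+t2) = -3.8529
Distance to target:
d = sqrt((-4.8 - -0.0351)^2 + (6.5 - -3.8529)^2)
= sqrt(22.7042 + 107.1831)
= 11.3968 m


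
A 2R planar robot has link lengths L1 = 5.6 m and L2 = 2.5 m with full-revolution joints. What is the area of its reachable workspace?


r_max = L1 + L2 = 8.1 m
r_min = |L1 - L2| = 3.1 m
Area = pi*(r_max^2 - r_min^2)
= pi*(65.61 - 9.61)
= pi * 56.0
= 175.9292 m^2


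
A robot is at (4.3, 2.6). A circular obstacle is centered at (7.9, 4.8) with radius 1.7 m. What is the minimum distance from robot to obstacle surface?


center_dist = sqrt((4.3-7.9)^2 + (2.6-4.8)^2)
= sqrt(12.96 + 4.84)
= 4.219
min_dist = center_dist - radius = 4.219 - 1.7 = 2.519 m


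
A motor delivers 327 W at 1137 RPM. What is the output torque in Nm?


omega = 1137 * 2*pi/60 = 119.0664 rad/s
tau = P / omega = 327 / 119.0664
= 2.7464 Nm


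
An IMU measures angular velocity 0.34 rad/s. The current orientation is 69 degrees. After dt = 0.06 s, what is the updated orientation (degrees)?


delta_theta = w * dt = 0.34 * 0.06 = 0.0204 rad
= 1.1688 deg
theta_new = 69 + 1.1688 = 70.1688 deg


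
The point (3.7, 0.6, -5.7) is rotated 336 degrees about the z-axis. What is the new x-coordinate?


Rotation about z-axis: x' = x*cos(theta) - y*sin(theta)
= 3.7 * 0.9135 - 0.6 * -0.4067
= 3.6242


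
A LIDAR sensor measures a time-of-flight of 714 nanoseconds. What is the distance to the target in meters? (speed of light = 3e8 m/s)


tof = 714 ns = 7.14e-07 s
dist = c * tof / 2
= 3e8 * 7.14e-07 / 2
= 107.1 m


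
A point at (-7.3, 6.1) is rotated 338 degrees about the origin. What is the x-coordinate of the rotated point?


x' = x*cos(theta) - y*sin(theta)
cos(338 deg) = 0.9272, sin(338 deg) = -0.3746
x' = -7.3 * 0.9272 - 6.1 * -0.3746
= -6.7684 - -2.2851
= -4.4833


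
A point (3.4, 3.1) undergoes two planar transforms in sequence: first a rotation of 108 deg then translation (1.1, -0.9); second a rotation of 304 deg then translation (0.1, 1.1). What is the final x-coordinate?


After transform 1:
x1 = cos(108)*3.4 - sin(108)*3.1 + 1.1 = -2.8989
y1 = sin(108)*3.4 + cos(108)*3.1 + -0.9 = 1.3756
After transform 2:
x2 = cos(304)*-2.8989 - sin(304)*1.3756 + 0.1
= -0.3806


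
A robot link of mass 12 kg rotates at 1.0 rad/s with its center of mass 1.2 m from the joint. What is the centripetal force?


F = m * omega^2 * r
= 12 * 1.0^2 * 1.2
= 12 * 1.0 * 1.2
= 14.4 N


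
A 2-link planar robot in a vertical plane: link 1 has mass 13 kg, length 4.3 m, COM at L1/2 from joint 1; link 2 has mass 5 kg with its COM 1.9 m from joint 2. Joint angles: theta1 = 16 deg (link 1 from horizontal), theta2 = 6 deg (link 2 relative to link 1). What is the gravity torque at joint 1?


Horizontal distance from joint 1 to link-1 COM:
  x_c1 = (L1/2)*cos(t1) = 2.15 * 0.9613 = 2.0667 m
Horizontal distance from joint 1 to link-2 COM:
  x_c2 = L1*cos(t1) + Lc2*cos(t1+t2)
       = 4.3*0.9613 + 1.9*0.9272 = 5.8951 m
tau1 = m1*g*x_c1 + m2*g*x_c2
     = 13*9.81*2.0667 + 5*9.81*5.8951
     = 263.5679 + 289.1534
     = 552.7213 Nm


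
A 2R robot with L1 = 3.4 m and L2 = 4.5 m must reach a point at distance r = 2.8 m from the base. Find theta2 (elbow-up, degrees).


cos(theta2) = (r^2 - L1^2 - L2^2) / (2*L1*L2)
cos(theta2) = (7.84 - 11.56 - 20.25) / 30.6
cos(theta2) = -0.783333
theta2 = 141.5668 degrees


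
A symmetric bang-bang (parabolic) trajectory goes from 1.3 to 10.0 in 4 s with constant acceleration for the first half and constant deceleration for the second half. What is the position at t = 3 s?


Symmetric rest-to-rest: each phase covers (pf-p0)/2 in time T/2. 0.5*a*(T/2)^2 = (pf-p0)/2 => a = 4*(pf-p0)/T^2
a = 4*(10.0-1.3)/4^2 = 2.175
t = 3 is in the deceleration phase (t > T/2).
p = pf - 0.5*a*(T-t)^2 = 10.0 - 0.5*2.175*1^2
= 8.9125


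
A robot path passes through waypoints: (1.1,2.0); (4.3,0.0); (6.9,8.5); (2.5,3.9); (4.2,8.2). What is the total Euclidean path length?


Segment lengths:
  seg1 = sqrt((3.2)^2 + (-2.0)^2) = 3.7736
  seg2 = sqrt((2.6)^2 + (8.5)^2) = 8.8888
  seg3 = sqrt((-4.4)^2 + (-4.6)^2) = 6.3655
  seg4 = sqrt((1.7)^2 + (4.3)^2) = 4.6239
Total = 23.6517


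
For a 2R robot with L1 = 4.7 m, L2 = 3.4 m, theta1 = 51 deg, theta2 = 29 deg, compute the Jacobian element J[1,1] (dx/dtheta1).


J[1,1] = -L1*sin(t1) - L2*sin(t1+t2)
= -4.7*sin(51) - 3.4*sin(80)
= -7.0009


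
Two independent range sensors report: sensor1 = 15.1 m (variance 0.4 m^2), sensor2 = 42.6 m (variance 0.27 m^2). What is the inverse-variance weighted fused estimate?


w1 = (1/var1) / (1/var1 + 1/var2)
   = 2.5 / (2.5 + 3.7037) = 0.403
w2 = 1 - w1 = 0.597
fused = w1*s1 + w2*s2 = 6.0851 + 25.4328
= 31.5179 m


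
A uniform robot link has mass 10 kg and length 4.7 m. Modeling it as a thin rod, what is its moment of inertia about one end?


I = (1/3) * m * L^2
= (1/3) * 10 * 4.7^2
= 0.333333 * 10 * 22.09
= 73.6333 kg*m^2


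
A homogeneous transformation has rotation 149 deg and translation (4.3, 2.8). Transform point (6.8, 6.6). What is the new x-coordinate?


x' = cos(theta)*px - sin(theta)*py + tx
= -0.8572*6.8 - 0.515*6.6 + 4.3
= -4.928


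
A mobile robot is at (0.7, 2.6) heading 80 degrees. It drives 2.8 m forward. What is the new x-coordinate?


x_new = x0 + d*cos(theta)
= 0.7 + 2.8*cos(80)
= 0.7 + 0.4862
= 1.1862


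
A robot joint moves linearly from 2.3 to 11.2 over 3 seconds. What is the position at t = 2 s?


s = t/T = 2/3 = 0.6667
p(t) = p0 + (pf-p0)*s
= 2.3 + (11.2 - 2.3) * 0.6667
= 8.2333


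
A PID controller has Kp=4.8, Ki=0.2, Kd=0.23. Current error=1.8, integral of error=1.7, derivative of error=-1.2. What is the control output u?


u = Kp*e + Ki*int(e) + Kd*de/dt
= 4.8*1.8 + 0.2*1.7 + 0.23*(-1.2)
= 8.64 + 0.34 + -0.276
= 8.704


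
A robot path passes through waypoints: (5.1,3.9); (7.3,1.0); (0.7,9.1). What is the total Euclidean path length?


Segment lengths:
  seg1 = sqrt((2.2)^2 + (-2.9)^2) = 3.6401
  seg2 = sqrt((-6.6)^2 + (8.1)^2) = 10.4484
Total = 14.0885


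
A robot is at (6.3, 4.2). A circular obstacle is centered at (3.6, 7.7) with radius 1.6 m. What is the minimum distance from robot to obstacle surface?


center_dist = sqrt((6.3-3.6)^2 + (4.2-7.7)^2)
= sqrt(7.29 + 12.25)
= 4.4204
min_dist = center_dist - radius = 4.4204 - 1.6 = 2.8204 m


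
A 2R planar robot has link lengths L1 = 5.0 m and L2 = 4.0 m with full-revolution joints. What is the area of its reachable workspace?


r_max = L1 + L2 = 9.0 m
r_min = |L1 - L2| = 1.0 m
Area = pi*(r_max^2 - r_min^2)
= pi*(81.0 - 1.0)
= pi * 80.0
= 251.3274 m^2


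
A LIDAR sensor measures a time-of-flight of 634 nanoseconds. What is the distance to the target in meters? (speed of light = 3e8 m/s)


tof = 634 ns = 6.34e-07 s
dist = c * tof / 2
= 3e8 * 6.34e-07 / 2
= 95.1 m


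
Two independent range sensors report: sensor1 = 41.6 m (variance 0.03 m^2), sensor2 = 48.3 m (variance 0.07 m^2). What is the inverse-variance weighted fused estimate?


w1 = (1/var1) / (1/var1 + 1/var2)
   = 33.3333 / (33.3333 + 14.2857) = 0.7
w2 = 1 - w1 = 0.3
fused = w1*s1 + w2*s2 = 29.12 + 14.49
= 43.61 m


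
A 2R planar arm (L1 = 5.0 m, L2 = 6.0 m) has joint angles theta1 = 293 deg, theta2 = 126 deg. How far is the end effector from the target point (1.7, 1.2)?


End effector via forward kinematics:
x = L1*cos(t1) + L2*cos(t1+t2) = 5.0439
y = L1*sin(t1) + L2*sin(t1+t2) = 0.5405
Distance to target:
d = sqrt((1.7 - 5.0439)^2 + (1.2 - 0.5405)^2)
= sqrt(11.1816 + 0.435)
= 3.4083 m


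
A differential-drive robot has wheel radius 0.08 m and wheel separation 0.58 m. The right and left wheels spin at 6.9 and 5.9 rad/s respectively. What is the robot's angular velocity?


vR = r*wR = 0.08*6.9 = 0.552 m/s
vL = r*wL = 0.08*5.9 = 0.472 m/s
v = (vR+vL)/2 = 0.512 m/s
omega = (vR-vL)/L = 0.1379 rad/s
angular velocity = 0.1379 rad/s


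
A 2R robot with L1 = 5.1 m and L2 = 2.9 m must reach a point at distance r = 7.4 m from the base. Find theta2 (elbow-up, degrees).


cos(theta2) = (r^2 - L1^2 - L2^2) / (2*L1*L2)
cos(theta2) = (54.76 - 26.01 - 8.41) / 29.58
cos(theta2) = 0.687627
theta2 = 46.5575 degrees


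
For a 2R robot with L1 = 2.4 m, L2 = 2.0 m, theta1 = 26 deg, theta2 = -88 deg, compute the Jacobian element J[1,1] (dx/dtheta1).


J[1,1] = -L1*sin(t1) - L2*sin(t1+t2)
= -2.4*sin(26) - 2.0*sin(-62)
= 0.7138


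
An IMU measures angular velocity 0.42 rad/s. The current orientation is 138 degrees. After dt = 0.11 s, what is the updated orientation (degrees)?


delta_theta = w * dt = 0.42 * 0.11 = 0.0462 rad
= 2.6471 deg
theta_new = 138 + 2.6471 = 140.6471 deg


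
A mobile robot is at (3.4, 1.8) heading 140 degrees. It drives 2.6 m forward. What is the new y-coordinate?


y_new = y0 + d*sin(theta)
= 1.8 + 2.6*sin(140)
= 1.8 + 1.6712
= 3.4712


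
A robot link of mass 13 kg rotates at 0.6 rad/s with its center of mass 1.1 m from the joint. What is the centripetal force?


F = m * omega^2 * r
= 13 * 0.6^2 * 1.1
= 13 * 0.36 * 1.1
= 5.148 N


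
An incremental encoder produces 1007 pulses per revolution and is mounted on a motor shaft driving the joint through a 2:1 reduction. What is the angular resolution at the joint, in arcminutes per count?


counts per rev = 1007
effective counts at joint = 1007 * 2 = 2014
resolution = 360*60 / 2014
= 10.7249 arcmin/count


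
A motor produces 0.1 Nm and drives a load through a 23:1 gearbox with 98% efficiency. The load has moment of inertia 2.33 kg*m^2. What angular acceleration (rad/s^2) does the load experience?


tau_out = tau_motor * N * eta
= 0.1 * 23 * 0.98 = 2.254 Nm
alpha = tau_out / I = 2.254 / 2.33
= 0.9674 rad/s^2


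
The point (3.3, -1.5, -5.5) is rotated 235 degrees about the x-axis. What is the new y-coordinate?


Rotation about x-axis: y' = y*cos(theta) - z*sin(theta)
= -1.5 * -0.5736 - -5.5 * -0.8192
= -3.645


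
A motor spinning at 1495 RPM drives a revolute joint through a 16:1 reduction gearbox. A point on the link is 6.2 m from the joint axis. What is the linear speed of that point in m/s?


omega_motor = 1495 * 2*pi/60 = 156.556 rad/s
omega_joint = omega_motor / 16 = 9.7848 rad/s
v = omega_joint * r = 9.7848 * 6.2
= 60.6655 m/s


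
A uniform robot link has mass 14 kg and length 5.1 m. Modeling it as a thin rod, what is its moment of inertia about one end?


I = (1/3) * m * L^2
= (1/3) * 14 * 5.1^2
= 0.333333 * 14 * 26.01
= 121.38 kg*m^2


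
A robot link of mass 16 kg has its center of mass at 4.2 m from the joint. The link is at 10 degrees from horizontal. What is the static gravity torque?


tau = m*g*L*cos(angle)
= 16 * 9.81 * 4.2 * cos(10 deg)
= 16 * 9.81 * 4.2 * 0.9848
= 649.2168 Nm


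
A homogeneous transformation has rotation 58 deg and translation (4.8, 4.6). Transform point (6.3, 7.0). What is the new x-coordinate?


x' = cos(theta)*px - sin(theta)*py + tx
= 0.5299*6.3 - 0.848*7.0 + 4.8
= 2.2022


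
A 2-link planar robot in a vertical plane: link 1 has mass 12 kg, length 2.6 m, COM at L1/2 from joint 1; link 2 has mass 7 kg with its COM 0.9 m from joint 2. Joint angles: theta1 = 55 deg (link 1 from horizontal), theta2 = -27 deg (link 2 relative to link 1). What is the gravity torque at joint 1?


Horizontal distance from joint 1 to link-1 COM:
  x_c1 = (L1/2)*cos(t1) = 1.3 * 0.5736 = 0.7456 m
Horizontal distance from joint 1 to link-2 COM:
  x_c2 = L1*cos(t1) + Lc2*cos(t1+t2)
       = 2.6*0.5736 + 0.9*0.8829 = 2.286 m
tau1 = m1*g*x_c1 + m2*g*x_c2
     = 12*9.81*0.7456 + 7*9.81*2.286
     = 87.7778 + 156.9763
     = 244.7541 Nm


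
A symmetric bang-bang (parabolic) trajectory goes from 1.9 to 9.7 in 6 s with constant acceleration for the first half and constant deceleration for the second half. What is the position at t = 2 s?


Symmetric rest-to-rest: each phase covers (pf-p0)/2 in time T/2. 0.5*a*(T/2)^2 = (pf-p0)/2 => a = 4*(pf-p0)/T^2
a = 4*(9.7-1.9)/6^2 = 0.8667
t = 2 is in the acceleration phase (t <= T/2).
p = p0 + 0.5*a*t^2 = 1.9 + 0.5*0.8667*2^2
= 3.6333


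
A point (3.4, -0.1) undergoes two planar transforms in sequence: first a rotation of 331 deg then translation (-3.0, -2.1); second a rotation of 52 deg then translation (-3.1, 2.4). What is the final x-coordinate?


After transform 1:
x1 = cos(331)*3.4 - sin(331)*-0.1 + -3.0 = -0.0748
y1 = sin(331)*3.4 + cos(331)*-0.1 + -2.1 = -3.8358
After transform 2:
x2 = cos(52)*-0.0748 - sin(52)*-3.8358 + -3.1
= -0.1234


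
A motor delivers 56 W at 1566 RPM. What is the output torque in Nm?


omega = 1566 * 2*pi/60 = 163.9911 rad/s
tau = P / omega = 56 / 163.9911
= 0.3415 Nm


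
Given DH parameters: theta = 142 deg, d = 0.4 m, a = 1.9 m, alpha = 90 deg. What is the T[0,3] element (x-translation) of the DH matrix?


T[0,3] = a * cos(theta)
= 1.9 * cos(142 deg)
= 1.9 * -0.788
= -1.4972


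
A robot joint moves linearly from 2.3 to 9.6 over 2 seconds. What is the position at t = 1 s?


s = t/T = 1/2 = 0.5
p(t) = p0 + (pf-p0)*s
= 2.3 + (9.6 - 2.3) * 0.5
= 5.95


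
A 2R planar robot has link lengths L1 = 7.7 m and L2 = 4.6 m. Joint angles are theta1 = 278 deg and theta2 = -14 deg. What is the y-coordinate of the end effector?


Convert angles to radians: theta1 = 4.852, theta2 = -0.2443
y = L1*sin(theta1) + L2*sin(theta1+theta2)
y = -7.6251 + -4.5748
y = -12.1999


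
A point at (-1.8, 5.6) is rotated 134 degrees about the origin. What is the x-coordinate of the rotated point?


x' = x*cos(theta) - y*sin(theta)
cos(134 deg) = -0.6947, sin(134 deg) = 0.7193
x' = -1.8 * -0.6947 - 5.6 * 0.7193
= 1.2504 - 4.0283
= -2.7779


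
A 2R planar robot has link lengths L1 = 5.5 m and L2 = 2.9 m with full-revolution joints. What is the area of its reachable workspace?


r_max = L1 + L2 = 8.4 m
r_min = |L1 - L2| = 2.6 m
Area = pi*(r_max^2 - r_min^2)
= pi*(70.56 - 6.76)
= pi * 63.8
= 200.4336 m^2


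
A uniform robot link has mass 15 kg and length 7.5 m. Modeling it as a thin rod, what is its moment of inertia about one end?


I = (1/3) * m * L^2
= (1/3) * 15 * 7.5^2
= 0.333333 * 15 * 56.25
= 281.25 kg*m^2


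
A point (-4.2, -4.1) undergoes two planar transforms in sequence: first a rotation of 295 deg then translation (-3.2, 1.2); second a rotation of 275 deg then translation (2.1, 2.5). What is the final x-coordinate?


After transform 1:
x1 = cos(295)*-4.2 - sin(295)*-4.1 + -3.2 = -8.6909
y1 = sin(295)*-4.2 + cos(295)*-4.1 + 1.2 = 3.2738
After transform 2:
x2 = cos(275)*-8.6909 - sin(275)*3.2738 + 2.1
= 4.6038


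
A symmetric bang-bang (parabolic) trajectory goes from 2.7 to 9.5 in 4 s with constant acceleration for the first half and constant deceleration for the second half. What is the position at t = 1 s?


Symmetric rest-to-rest: each phase covers (pf-p0)/2 in time T/2. 0.5*a*(T/2)^2 = (pf-p0)/2 => a = 4*(pf-p0)/T^2
a = 4*(9.5-2.7)/4^2 = 1.7
t = 1 is in the acceleration phase (t <= T/2).
p = p0 + 0.5*a*t^2 = 2.7 + 0.5*1.7*1^2
= 3.55


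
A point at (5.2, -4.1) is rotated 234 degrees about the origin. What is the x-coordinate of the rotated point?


x' = x*cos(theta) - y*sin(theta)
cos(234 deg) = -0.5878, sin(234 deg) = -0.809
x' = 5.2 * -0.5878 - -4.1 * -0.809
= -3.0565 - 3.317
= -6.3735


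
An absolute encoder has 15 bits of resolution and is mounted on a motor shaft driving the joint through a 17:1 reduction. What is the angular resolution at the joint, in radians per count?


counts = 2^15 = 32768
effective counts at joint = 32768 * 17 = 557056
resolution = 2*pi / 557056
= 1.1279e-05 rad/count


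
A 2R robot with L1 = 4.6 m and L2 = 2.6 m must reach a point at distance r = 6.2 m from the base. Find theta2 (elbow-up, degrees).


cos(theta2) = (r^2 - L1^2 - L2^2) / (2*L1*L2)
cos(theta2) = (38.44 - 21.16 - 6.76) / 23.92
cos(theta2) = 0.439799
theta2 = 63.9089 degrees


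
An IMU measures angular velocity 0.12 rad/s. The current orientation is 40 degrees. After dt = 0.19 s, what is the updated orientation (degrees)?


delta_theta = w * dt = 0.12 * 0.19 = 0.0228 rad
= 1.3063 deg
theta_new = 40 + 1.3063 = 41.3063 deg


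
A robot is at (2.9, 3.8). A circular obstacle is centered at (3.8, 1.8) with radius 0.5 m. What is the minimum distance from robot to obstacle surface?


center_dist = sqrt((2.9-3.8)^2 + (3.8-1.8)^2)
= sqrt(0.81 + 4.0)
= 2.1932
min_dist = center_dist - radius = 2.1932 - 0.5 = 1.6932 m


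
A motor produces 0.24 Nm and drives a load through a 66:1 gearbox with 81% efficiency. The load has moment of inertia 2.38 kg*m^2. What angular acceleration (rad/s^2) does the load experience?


tau_out = tau_motor * N * eta
= 0.24 * 66 * 0.81 = 12.8304 Nm
alpha = tau_out / I = 12.8304 / 2.38
= 5.3909 rad/s^2


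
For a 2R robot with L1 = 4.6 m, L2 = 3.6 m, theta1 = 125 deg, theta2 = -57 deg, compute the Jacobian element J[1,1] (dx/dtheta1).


J[1,1] = -L1*sin(t1) - L2*sin(t1+t2)
= -4.6*sin(125) - 3.6*sin(68)
= -7.106


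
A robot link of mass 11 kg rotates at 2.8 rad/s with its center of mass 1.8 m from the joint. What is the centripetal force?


F = m * omega^2 * r
= 11 * 2.8^2 * 1.8
= 11 * 7.84 * 1.8
= 155.232 N


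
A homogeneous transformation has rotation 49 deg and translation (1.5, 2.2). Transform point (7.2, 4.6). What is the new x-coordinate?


x' = cos(theta)*px - sin(theta)*py + tx
= 0.6561*7.2 - 0.7547*4.6 + 1.5
= 2.752


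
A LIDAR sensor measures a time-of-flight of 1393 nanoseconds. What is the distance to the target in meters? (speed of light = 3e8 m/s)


tof = 1393 ns = 1.393e-06 s
dist = c * tof / 2
= 3e8 * 1.393e-06 / 2
= 208.95 m


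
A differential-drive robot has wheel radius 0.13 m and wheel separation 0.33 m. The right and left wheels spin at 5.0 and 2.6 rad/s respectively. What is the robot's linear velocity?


vR = r*wR = 0.13*5.0 = 0.65 m/s
vL = r*wL = 0.13*2.6 = 0.338 m/s
v = (vR+vL)/2 = 0.494 m/s
omega = (vR-vL)/L = 0.9455 rad/s
linear velocity = 0.494 m/s


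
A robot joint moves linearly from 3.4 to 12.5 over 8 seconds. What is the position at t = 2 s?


s = t/T = 2/8 = 0.25
p(t) = p0 + (pf-p0)*s
= 3.4 + (12.5 - 3.4) * 0.25
= 5.675


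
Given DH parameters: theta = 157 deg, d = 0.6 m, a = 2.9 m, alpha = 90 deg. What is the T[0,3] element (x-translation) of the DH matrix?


T[0,3] = a * cos(theta)
= 2.9 * cos(157 deg)
= 2.9 * -0.9205
= -2.6695


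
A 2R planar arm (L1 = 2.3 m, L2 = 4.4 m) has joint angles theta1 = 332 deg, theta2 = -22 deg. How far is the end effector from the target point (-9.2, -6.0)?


End effector via forward kinematics:
x = L1*cos(t1) + L2*cos(t1+t2) = 4.859
y = L1*sin(t1) + L2*sin(t1+t2) = -4.4504
Distance to target:
d = sqrt((-9.2 - 4.859)^2 + (-6.0 - -4.4504)^2)
= sqrt(197.6567 + 2.4013)
= 14.1442 m


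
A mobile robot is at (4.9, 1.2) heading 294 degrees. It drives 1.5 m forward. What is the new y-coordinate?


y_new = y0 + d*sin(theta)
= 1.2 + 1.5*sin(294)
= 1.2 + -1.3703
= -0.1703


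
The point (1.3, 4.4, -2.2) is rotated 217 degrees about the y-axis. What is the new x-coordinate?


Rotation about y-axis: x' = x*cos(theta) + z*sin(theta)
= 1.3 * -0.7986 + -2.2 * -0.6018
= 0.2858


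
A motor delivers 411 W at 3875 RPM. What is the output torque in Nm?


omega = 3875 * 2*pi/60 = 405.7891 rad/s
tau = P / omega = 411 / 405.7891
= 1.0128 Nm


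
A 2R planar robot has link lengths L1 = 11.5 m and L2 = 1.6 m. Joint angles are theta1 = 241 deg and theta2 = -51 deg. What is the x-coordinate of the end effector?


Convert angles to radians: theta1 = 4.2062, theta2 = -0.8901
x = L1*cos(theta1) + L2*cos(theta1+theta2)
x = -5.5753 + -1.5757
x = -7.151


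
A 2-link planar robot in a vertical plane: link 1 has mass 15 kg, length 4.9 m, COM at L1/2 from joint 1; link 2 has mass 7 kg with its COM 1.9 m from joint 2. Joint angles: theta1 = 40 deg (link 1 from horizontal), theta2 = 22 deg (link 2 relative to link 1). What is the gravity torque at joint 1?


Horizontal distance from joint 1 to link-1 COM:
  x_c1 = (L1/2)*cos(t1) = 2.45 * 0.766 = 1.8768 m
Horizontal distance from joint 1 to link-2 COM:
  x_c2 = L1*cos(t1) + Lc2*cos(t1+t2)
       = 4.9*0.766 + 1.9*0.4695 = 4.6456 m
tau1 = m1*g*x_c1 + m2*g*x_c2
     = 15*9.81*1.8768 + 7*9.81*4.6456
     = 276.1724 + 319.0143
     = 595.1867 Nm


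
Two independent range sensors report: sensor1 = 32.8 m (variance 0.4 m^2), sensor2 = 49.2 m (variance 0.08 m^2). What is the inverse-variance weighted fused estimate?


w1 = (1/var1) / (1/var1 + 1/var2)
   = 2.5 / (2.5 + 12.5) = 0.1667
w2 = 1 - w1 = 0.8333
fused = w1*s1 + w2*s2 = 5.4667 + 41.0
= 46.4667 m


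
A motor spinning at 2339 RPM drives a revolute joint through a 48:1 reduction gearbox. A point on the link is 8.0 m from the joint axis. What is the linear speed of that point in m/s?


omega_motor = 2339 * 2*pi/60 = 244.9395 rad/s
omega_joint = omega_motor / 48 = 5.1029 rad/s
v = omega_joint * r = 5.1029 * 8.0
= 40.8233 m/s


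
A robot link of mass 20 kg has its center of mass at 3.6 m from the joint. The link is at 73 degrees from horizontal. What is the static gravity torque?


tau = m*g*L*cos(angle)
= 20 * 9.81 * 3.6 * cos(73 deg)
= 20 * 9.81 * 3.6 * 0.2924
= 206.508 Nm


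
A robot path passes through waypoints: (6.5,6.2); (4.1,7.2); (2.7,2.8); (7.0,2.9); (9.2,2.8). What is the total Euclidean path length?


Segment lengths:
  seg1 = sqrt((-2.4)^2 + (1.0)^2) = 2.6
  seg2 = sqrt((-1.4)^2 + (-4.4)^2) = 4.6174
  seg3 = sqrt((4.3)^2 + (0.1)^2) = 4.3012
  seg4 = sqrt((2.2)^2 + (-0.1)^2) = 2.2023
Total = 13.7208


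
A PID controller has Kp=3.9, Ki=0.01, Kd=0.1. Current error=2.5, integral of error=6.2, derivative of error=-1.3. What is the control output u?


u = Kp*e + Ki*int(e) + Kd*de/dt
= 3.9*2.5 + 0.01*6.2 + 0.1*(-1.3)
= 9.75 + 0.062 + -0.13
= 9.682


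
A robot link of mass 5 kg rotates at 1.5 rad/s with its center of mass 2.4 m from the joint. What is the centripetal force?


F = m * omega^2 * r
= 5 * 1.5^2 * 2.4
= 5 * 2.25 * 2.4
= 27.0 N


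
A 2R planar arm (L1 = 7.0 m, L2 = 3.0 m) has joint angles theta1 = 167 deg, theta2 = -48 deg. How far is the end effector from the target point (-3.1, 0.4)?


End effector via forward kinematics:
x = L1*cos(t1) + L2*cos(t1+t2) = -8.275
y = L1*sin(t1) + L2*sin(t1+t2) = 4.1985
Distance to target:
d = sqrt((-3.1 - -8.275)^2 + (0.4 - 4.1985)^2)
= sqrt(26.7808 + 14.4287)
= 6.4195 m


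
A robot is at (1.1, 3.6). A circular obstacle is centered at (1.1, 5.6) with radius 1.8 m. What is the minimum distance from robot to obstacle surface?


center_dist = sqrt((1.1-1.1)^2 + (3.6-5.6)^2)
= sqrt(0.0 + 4.0)
= 2.0
min_dist = center_dist - radius = 2.0 - 1.8 = 0.2 m


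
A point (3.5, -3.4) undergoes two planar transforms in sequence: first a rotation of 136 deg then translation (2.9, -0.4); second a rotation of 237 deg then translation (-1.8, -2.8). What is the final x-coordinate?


After transform 1:
x1 = cos(136)*3.5 - sin(136)*-3.4 + 2.9 = 2.7441
y1 = sin(136)*3.5 + cos(136)*-3.4 + -0.4 = 4.4771
After transform 2:
x2 = cos(237)*2.7441 - sin(237)*4.4771 + -1.8
= 0.4602


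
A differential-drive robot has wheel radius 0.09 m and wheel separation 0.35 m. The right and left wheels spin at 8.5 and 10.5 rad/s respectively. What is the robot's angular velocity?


vR = r*wR = 0.09*8.5 = 0.765 m/s
vL = r*wL = 0.09*10.5 = 0.945 m/s
v = (vR+vL)/2 = 0.855 m/s
omega = (vR-vL)/L = -0.5143 rad/s
angular velocity = -0.5143 rad/s


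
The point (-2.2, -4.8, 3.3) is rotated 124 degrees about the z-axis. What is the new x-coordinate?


Rotation about z-axis: x' = x*cos(theta) - y*sin(theta)
= -2.2 * -0.5592 - -4.8 * 0.829
= 5.2096


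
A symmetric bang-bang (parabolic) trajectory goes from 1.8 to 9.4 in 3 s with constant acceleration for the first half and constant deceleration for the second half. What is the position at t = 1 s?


Symmetric rest-to-rest: each phase covers (pf-p0)/2 in time T/2. 0.5*a*(T/2)^2 = (pf-p0)/2 => a = 4*(pf-p0)/T^2
a = 4*(9.4-1.8)/3^2 = 3.3778
t = 1 is in the acceleration phase (t <= T/2).
p = p0 + 0.5*a*t^2 = 1.8 + 0.5*3.3778*1^2
= 3.4889


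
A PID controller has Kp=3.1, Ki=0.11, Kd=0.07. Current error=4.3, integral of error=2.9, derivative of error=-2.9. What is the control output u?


u = Kp*e + Ki*int(e) + Kd*de/dt
= 3.1*4.3 + 0.11*2.9 + 0.07*(-2.9)
= 13.33 + 0.319 + -0.203
= 13.446


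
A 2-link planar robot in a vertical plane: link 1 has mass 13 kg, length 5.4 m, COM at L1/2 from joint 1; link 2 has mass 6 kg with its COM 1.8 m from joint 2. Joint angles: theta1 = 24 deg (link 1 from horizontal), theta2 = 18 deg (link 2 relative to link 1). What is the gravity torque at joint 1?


Horizontal distance from joint 1 to link-1 COM:
  x_c1 = (L1/2)*cos(t1) = 2.7 * 0.9135 = 2.4666 m
Horizontal distance from joint 1 to link-2 COM:
  x_c2 = L1*cos(t1) + Lc2*cos(t1+t2)
       = 5.4*0.9135 + 1.8*0.7431 = 6.2708 m
tau1 = m1*g*x_c1 + m2*g*x_c2
     = 13*9.81*2.4666 + 6*9.81*6.2708
     = 314.562 + 369.0997
     = 683.6617 Nm


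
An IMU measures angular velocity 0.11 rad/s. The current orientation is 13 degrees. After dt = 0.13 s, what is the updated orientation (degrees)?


delta_theta = w * dt = 0.11 * 0.13 = 0.0143 rad
= 0.8193 deg
theta_new = 13 + 0.8193 = 13.8193 deg


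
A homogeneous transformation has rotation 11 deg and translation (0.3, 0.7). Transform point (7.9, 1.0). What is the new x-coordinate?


x' = cos(theta)*px - sin(theta)*py + tx
= 0.9816*7.9 - 0.1908*1.0 + 0.3
= 7.864


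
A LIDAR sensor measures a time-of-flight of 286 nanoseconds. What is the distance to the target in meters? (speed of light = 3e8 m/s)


tof = 286 ns = 2.86e-07 s
dist = c * tof / 2
= 3e8 * 2.86e-07 / 2
= 42.9 m


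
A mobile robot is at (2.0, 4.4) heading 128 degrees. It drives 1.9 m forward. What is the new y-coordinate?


y_new = y0 + d*sin(theta)
= 4.4 + 1.9*sin(128)
= 4.4 + 1.4972
= 5.8972


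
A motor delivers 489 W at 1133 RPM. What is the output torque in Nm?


omega = 1133 * 2*pi/60 = 118.6475 rad/s
tau = P / omega = 489 / 118.6475
= 4.1215 Nm


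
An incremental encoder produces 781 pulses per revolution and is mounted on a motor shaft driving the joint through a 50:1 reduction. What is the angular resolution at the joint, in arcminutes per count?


counts per rev = 781
effective counts at joint = 781 * 50 = 39050
resolution = 360*60 / 39050
= 0.5531 arcmin/count


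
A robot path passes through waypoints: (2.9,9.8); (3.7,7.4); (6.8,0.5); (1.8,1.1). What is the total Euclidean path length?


Segment lengths:
  seg1 = sqrt((0.8)^2 + (-2.4)^2) = 2.5298
  seg2 = sqrt((3.1)^2 + (-6.9)^2) = 7.5644
  seg3 = sqrt((-5.0)^2 + (0.6)^2) = 5.0359
Total = 15.1301


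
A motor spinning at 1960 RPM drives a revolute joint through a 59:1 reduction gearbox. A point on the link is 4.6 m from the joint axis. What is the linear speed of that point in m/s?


omega_motor = 1960 * 2*pi/60 = 205.2507 rad/s
omega_joint = omega_motor / 59 = 3.4788 rad/s
v = omega_joint * r = 3.4788 * 4.6
= 16.0026 m/s


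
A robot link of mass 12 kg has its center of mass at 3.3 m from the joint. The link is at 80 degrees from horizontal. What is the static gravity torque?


tau = m*g*L*cos(angle)
= 12 * 9.81 * 3.3 * cos(80 deg)
= 12 * 9.81 * 3.3 * 0.1736
= 67.4581 Nm


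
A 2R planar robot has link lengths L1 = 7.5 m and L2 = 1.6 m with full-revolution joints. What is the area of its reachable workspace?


r_max = L1 + L2 = 9.1 m
r_min = |L1 - L2| = 5.9 m
Area = pi*(r_max^2 - r_min^2)
= pi*(82.81 - 34.81)
= pi * 48.0
= 150.7964 m^2


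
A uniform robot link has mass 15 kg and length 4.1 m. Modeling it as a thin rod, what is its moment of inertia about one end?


I = (1/3) * m * L^2
= (1/3) * 15 * 4.1^2
= 0.333333 * 15 * 16.81
= 84.05 kg*m^2
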